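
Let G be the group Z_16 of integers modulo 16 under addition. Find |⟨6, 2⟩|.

8

|⟨6⟩| = 8 and |⟨2⟩| = 8, so |H| is a multiple of lcm(8, 8) = 8 and divides |G| = 16.
Closing under the operation: H = {0, 2, 4, 6, 8, 10, 12, 14}, so |H| = 8.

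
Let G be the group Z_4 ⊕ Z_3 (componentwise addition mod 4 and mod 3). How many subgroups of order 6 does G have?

|G| = 12 and 6 | 12, so subgroups of order 6 are possible by Lagrange.
The subgroups of order 6 are: {(0,0), (0,1), (0,2), (2,0), (2,1), (2,2)}.
So G has 1 subgroup of order 6.

1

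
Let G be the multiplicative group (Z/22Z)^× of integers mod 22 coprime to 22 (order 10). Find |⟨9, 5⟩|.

|⟨9⟩| = 5 and |⟨5⟩| = 5, so |H| is a multiple of lcm(5, 5) = 5 and divides |G| = 10.
Closing under the operation: H = {1, 3, 5, 9, 15}, so |H| = 5.

5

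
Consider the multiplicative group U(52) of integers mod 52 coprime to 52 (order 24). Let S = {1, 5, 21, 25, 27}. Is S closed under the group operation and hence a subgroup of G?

No

|S| = 5 does not divide |G| = 24, so by Lagrange S is not a subgroup.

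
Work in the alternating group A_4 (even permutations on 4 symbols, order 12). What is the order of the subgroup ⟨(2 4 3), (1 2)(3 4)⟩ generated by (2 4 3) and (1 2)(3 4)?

12

|⟨(2 4 3)⟩| = 3 and |⟨(1 2)(3 4)⟩| = 2, so |H| is a multiple of lcm(3, 2) = 6 and divides |G| = 12.
Closing {(2 4 3), (1 2)(3 4)} under the group operation gives all of G, so |H| = 12.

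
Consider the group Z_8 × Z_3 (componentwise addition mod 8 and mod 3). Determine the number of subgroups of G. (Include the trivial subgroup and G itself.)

|G| = 24, so by Lagrange every subgroup order divides 24. Divisors: 1, 2, 3, 4, 6, 8, 12, 24.
Subgroups by order — order 1: 1; order 2: 1; order 3: 1; order 4: 1; order 6: 1; order 8: 1; order 12: 1; order 24: 1.
Total: 1 + 1 + 1 + 1 + 1 + 1 + 1 + 1 = 8.

8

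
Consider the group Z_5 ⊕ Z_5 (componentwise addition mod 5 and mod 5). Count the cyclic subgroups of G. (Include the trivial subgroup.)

A cyclic subgroup of order d is generated by each of its φ(d) elements of order d, so the cyclic subgroups of order d number (#elements of order d)/φ(d).
Cyclic subgroups by order — order 1: 1; order 5: 6.
Total: 7.

7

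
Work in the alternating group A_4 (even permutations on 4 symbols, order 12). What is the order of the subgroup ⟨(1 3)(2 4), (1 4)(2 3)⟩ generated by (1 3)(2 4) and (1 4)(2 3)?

|⟨(1 3)(2 4)⟩| = 2 and |⟨(1 4)(2 3)⟩| = 2, so |H| is a multiple of lcm(2, 2) = 2 and divides |G| = 12.
Closing under the operation: H = {e, (1 2)(3 4), (1 3)(2 4), (1 4)(2 3)}, so |H| = 4.

4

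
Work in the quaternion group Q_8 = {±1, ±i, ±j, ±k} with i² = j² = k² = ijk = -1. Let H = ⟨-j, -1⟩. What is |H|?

|⟨-j⟩| = 4 and |⟨-1⟩| = 2, so |H| is a multiple of lcm(4, 2) = 4 and divides |G| = 8.
Closing under the operation: H = {1, -1, j, -j}, so |H| = 4.

4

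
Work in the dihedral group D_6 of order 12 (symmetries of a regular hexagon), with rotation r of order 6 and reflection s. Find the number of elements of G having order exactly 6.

The elements of order 6 are: r, r^5.
That's 2.

2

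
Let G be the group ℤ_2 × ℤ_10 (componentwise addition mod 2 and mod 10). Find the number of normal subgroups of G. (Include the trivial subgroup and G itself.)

G is abelian, so every subgroup is normal.
G has 10 subgroups in total, hence 10 normal subgroups.

10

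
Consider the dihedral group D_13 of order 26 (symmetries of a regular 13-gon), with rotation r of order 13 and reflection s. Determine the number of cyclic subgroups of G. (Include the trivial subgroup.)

A cyclic subgroup of order d is generated by each of its φ(d) elements of order d, so the cyclic subgroups of order d number (#elements of order d)/φ(d).
Cyclic subgroups by order — order 1: 1; order 2: 13; order 13: 1.
Total: 15.

15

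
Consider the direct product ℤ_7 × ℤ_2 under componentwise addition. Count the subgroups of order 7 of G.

|G| = 14 and 7 | 14, so subgroups of order 7 are possible by Lagrange.
The subgroups of order 7 are: {(0,0), (1,0), (2,0), (3,0), (4,0), (5,0), (6,0)}.
So G has 1 subgroup of order 7.

1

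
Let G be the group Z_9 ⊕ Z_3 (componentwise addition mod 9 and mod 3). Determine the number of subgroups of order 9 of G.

|G| = 27 and 9 | 27, so subgroups of order 9 are possible by Lagrange.
The subgroups of order 9 are: {(0,0), (0,1), (0,2), (3,0), (3,1), (3,2), (6,0), (6,1), (6,2)}; {(0,0), (1,0), (2,0), (3,0), (4,0), (5,0), (6,0), (7,0), (8,0)}; {(0,0), (1,1), (2,2), (3,0), (4,1), (5,2), (6,0), (7,1), (8,2)}; {(0,0), (1,2), (2,1), (3,0), (4,2), (5,1), (6,0), (7,2), (8,1)}.
So G has 4 subgroups of order 9.

4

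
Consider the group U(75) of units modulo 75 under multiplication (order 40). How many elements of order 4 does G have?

The elements of order 4 are: 7, 32, 43, 68.
That's 4.

4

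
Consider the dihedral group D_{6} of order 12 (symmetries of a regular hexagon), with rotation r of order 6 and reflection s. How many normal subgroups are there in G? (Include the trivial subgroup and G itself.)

G has 16 subgroups. Checking conjugation-invariance by order — order 1: 1/1 normal; order 2: 1/7 normal; order 3: 1/1 normal; order 4: 0/3 normal; order 6: 3/3 normal; order 12: 1/1 normal.
Total normal subgroups: 7.

7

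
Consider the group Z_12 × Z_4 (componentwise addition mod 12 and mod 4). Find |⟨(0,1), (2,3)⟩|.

|⟨(0,1)⟩| = 4 and |⟨(2,3)⟩| = 12, so |H| is a multiple of lcm(4, 12) = 12 and divides |G| = 48.
Closing under the operation: H = {(0,0), (0,1), (0,2), (0,3), (2,0), (2,1), (2,2), (2,3), (4,0), (4,1), (4,2), (4,3), (6,0), (6,1), (6,2), (6,3), (8,0), (8,1), (8,2), (8,3), (10,0), (10,1), (10,2), (10,3)}, so |H| = 24.

24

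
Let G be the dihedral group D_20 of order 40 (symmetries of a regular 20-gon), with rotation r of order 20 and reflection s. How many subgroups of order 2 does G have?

|G| = 40 and 2 | 40, so subgroups of order 2 are possible by Lagrange.
The subgroups of order 2 are: {e, r^10}; {e, r^10s}; {e, r^11s}; {e, r^12s}; … (21 in all).
So G has 21 subgroups of order 2.

21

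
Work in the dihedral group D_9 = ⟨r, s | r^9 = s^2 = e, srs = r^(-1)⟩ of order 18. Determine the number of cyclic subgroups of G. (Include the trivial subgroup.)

12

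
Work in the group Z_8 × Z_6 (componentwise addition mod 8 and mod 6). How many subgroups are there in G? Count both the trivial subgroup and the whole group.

|G| = 48, so by Lagrange every subgroup order divides 48. Divisors: 1, 2, 3, 4, 6, 8, 12, 16, 24, 48.
Subgroups by order — order 1: 1; order 2: 3; order 3: 1; order 4: 3; order 6: 3; order 8: 3; order 12: 3; order 16: 1; order 24: 3; order 48: 1.
Total: 1 + 3 + 1 + 3 + 3 + 3 + 3 + 1 + 3 + 1 = 22.

22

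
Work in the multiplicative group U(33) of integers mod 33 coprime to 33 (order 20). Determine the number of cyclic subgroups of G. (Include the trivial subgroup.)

8

Group the elements of G by the cyclic subgroup they generate; each cyclic subgroup of order d accounts for φ(d) elements.
Cyclic subgroups by order — order 1: 1; order 2: 3; order 5: 1; order 10: 3.
Total: 8.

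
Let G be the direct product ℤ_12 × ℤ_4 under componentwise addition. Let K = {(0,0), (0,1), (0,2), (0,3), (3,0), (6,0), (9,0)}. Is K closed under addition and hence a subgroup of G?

|K| = 7 does not divide |G| = 48, so by Lagrange K is not a subgroup.

No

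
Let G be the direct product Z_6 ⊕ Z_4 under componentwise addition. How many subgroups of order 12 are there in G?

|G| = 24 and 12 | 24, so subgroups of order 12 are possible by Lagrange.
The subgroups of order 12 are: {(0,0), (0,1), (0,2), (0,3), (2,0), (2,1), (2,2), (2,3), (4,0), (4,1), (4,2), (4,3)}; {(0,0), (0,2), (1,0), (1,2), (2,0), (2,2), (3,0), (3,2), (4,0), (4,2), (5,0), (5,2)}; {(0,0), (0,2), (1,1), (1,3), (2,0), (2,2), (3,1), (3,3), (4,0), (4,2), (5,1), (5,3)}.
So G has 3 subgroups of order 12.

3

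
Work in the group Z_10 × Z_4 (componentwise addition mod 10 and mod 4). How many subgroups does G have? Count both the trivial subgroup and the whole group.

|G| = 40, so by Lagrange every subgroup order divides 40. Divisors: 1, 2, 4, 5, 8, 10, 20, 40.
Subgroups by order — order 1: 1; order 2: 3; order 4: 3; order 5: 1; order 8: 1; order 10: 3; order 20: 3; order 40: 1.
Total: 1 + 3 + 3 + 1 + 1 + 3 + 3 + 1 = 16.

16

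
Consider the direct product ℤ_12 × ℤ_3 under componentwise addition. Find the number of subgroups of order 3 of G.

4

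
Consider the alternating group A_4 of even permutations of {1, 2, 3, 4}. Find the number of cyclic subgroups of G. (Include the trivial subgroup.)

8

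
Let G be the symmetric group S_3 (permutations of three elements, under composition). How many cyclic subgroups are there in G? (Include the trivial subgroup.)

5

A cyclic subgroup of order d is generated by each of its φ(d) elements of order d, so the cyclic subgroups of order d number (#elements of order d)/φ(d).
Cyclic subgroups by order — order 1: 1; order 2: 3; order 3: 1.
Total: 5.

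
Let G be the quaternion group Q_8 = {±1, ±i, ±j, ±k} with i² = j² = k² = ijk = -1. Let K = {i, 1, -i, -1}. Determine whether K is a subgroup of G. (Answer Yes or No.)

Yes

|K| = 4 divides |G| = 8, consistent with Lagrange.
K contains the identity, every element's inverse is in K, and K is closed under ·: it is a subgroup.
In fact K = ⟨-i⟩.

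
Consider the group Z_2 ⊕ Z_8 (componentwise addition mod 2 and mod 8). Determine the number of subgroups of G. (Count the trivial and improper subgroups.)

|G| = 16, so by Lagrange every subgroup order divides 16. Divisors: 1, 2, 4, 8, 16.
Subgroups by order — order 1: 1; order 2: 3; order 4: 3; order 8: 3; order 16: 1.
Total: 1 + 3 + 3 + 3 + 1 = 11.

11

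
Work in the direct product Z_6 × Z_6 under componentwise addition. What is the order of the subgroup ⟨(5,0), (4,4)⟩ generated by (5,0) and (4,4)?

18

|⟨(5,0)⟩| = 6 and |⟨(4,4)⟩| = 3, so |H| is a multiple of lcm(6, 3) = 6 and divides |G| = 36.
Closing under the operation: H = {(0,0), (0,2), (0,4), (1,0), (1,2), (1,4), (2,0), (2,2), (2,4), (3,0), (3,2), (3,4), (4,0), (4,2), (4,4), (5,0), (5,2), (5,4)}, so |H| = 18.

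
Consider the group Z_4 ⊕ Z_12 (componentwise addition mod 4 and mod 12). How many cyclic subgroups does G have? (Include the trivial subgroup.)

Each element a generates a cyclic subgroup ⟨a⟩; distinct elements may generate the same one (a cyclic group of order d has φ(d) generators).
Cyclic subgroups by order — order 1: 1; order 2: 3; order 3: 1; order 4: 6; order 6: 3; order 12: 6.
Total: 20.

20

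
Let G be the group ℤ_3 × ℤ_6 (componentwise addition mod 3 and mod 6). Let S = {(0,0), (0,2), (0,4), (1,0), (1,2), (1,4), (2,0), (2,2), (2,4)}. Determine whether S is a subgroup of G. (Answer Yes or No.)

|S| = 9 divides |G| = 18, consistent with Lagrange.
S contains the identity, every element's inverse is in S, and S is closed under +: it is a subgroup.

Yes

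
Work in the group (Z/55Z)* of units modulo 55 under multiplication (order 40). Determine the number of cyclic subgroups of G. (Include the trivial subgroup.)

12

A cyclic subgroup of order d is generated by each of its φ(d) elements of order d, so the cyclic subgroups of order d number (#elements of order d)/φ(d).
Cyclic subgroups by order — order 1: 1; order 2: 3; order 4: 2; order 5: 1; order 10: 3; order 20: 2.
Total: 12.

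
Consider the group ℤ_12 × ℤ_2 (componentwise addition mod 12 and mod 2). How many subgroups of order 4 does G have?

3

|G| = 24 and 4 | 24, so subgroups of order 4 are possible by Lagrange.
The subgroups of order 4 are: {(0,0), (0,1), (6,0), (6,1)}; {(0,0), (3,0), (6,0), (9,0)}; {(0,0), (3,1), (6,0), (9,1)}.
So G has 3 subgroups of order 4.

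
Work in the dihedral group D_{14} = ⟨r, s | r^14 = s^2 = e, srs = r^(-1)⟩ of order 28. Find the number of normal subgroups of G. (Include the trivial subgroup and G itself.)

G has 28 subgroups. Checking conjugation-invariance by order — order 1: 1/1 normal; order 2: 1/15 normal; order 4: 0/7 normal; order 7: 1/1 normal; order 14: 3/3 normal; order 28: 1/1 normal.
Total normal subgroups: 7.

7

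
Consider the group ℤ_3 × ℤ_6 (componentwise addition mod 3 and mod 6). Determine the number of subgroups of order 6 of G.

|G| = 18 and 6 | 18, so subgroups of order 6 are possible by Lagrange.
The subgroups of order 6 are: {(0,0), (0,1), (0,2), (0,3), (0,4), (0,5)}; {(0,0), (0,3), (1,0), (1,3), (2,0), (2,3)}; {(0,0), (0,3), (1,1), (1,4), (2,2), (2,5)}; {(0,0), (0,3), (1,2), (1,5), (2,1), (2,4)}.
So G has 4 subgroups of order 6.

4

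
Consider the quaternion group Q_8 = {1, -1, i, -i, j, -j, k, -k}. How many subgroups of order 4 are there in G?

3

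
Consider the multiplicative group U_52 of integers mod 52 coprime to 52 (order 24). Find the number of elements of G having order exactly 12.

The elements of order 12 are: 7, 11, 15, 19, 33, 37, 41, 45.
That's 8.

8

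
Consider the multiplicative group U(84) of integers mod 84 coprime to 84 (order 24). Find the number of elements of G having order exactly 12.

No element of G has order 12 (even though 12 | 24).

0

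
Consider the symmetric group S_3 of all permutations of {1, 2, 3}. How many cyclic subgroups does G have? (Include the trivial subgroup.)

A cyclic subgroup of order d is generated by each of its φ(d) elements of order d, so the cyclic subgroups of order d number (#elements of order d)/φ(d).
Cyclic subgroups by order — order 1: 1; order 2: 3; order 3: 1.
Total: 5.

5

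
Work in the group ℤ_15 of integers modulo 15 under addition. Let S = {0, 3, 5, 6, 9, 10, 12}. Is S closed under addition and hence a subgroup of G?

|S| = 7 does not divide |G| = 15, so by Lagrange S is not a subgroup.

No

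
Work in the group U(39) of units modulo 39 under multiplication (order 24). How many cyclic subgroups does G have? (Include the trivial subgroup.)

Each element a generates a cyclic subgroup ⟨a⟩; distinct elements may generate the same one (a cyclic group of order d has φ(d) generators).
Cyclic subgroups by order — order 1: 1; order 2: 3; order 3: 1; order 4: 2; order 6: 3; order 12: 2.
Total: 12.

12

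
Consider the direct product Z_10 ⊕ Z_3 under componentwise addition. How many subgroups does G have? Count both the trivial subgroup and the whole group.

|G| = 30, so by Lagrange every subgroup order divides 30. Divisors: 1, 2, 3, 5, 6, 10, 15, 30.
Subgroups by order — order 1: 1; order 2: 1; order 3: 1; order 5: 1; order 6: 1; order 10: 1; order 15: 1; order 30: 1.
Total: 1 + 1 + 1 + 1 + 1 + 1 + 1 + 1 = 8.

8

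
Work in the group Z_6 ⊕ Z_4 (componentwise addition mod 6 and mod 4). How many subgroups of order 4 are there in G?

|G| = 24 and 4 | 24, so subgroups of order 4 are possible by Lagrange.
The subgroups of order 4 are: {(0,0), (0,1), (0,2), (0,3)}; {(0,0), (0,2), (3,0), (3,2)}; {(0,0), (0,2), (3,1), (3,3)}.
So G has 3 subgroups of order 4.

3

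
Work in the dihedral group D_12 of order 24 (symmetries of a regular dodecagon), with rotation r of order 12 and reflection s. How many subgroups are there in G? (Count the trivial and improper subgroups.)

34

|G| = 24, so by Lagrange every subgroup order divides 24. Divisors: 1, 2, 3, 4, 6, 8, 12, 24.
Subgroups by order — order 1: 1; order 2: 13; order 3: 1; order 4: 7; order 6: 5; order 8: 3; order 12: 3; order 24: 1.
Total: 1 + 13 + 1 + 7 + 5 + 3 + 3 + 1 = 34.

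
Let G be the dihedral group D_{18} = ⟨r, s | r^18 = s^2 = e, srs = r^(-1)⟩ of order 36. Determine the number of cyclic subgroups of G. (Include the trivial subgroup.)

24

Group the elements of G by the cyclic subgroup they generate; each cyclic subgroup of order d accounts for φ(d) elements.
Cyclic subgroups by order — order 1: 1; order 2: 19; order 3: 1; order 6: 1; order 9: 1; order 18: 1.
Total: 24.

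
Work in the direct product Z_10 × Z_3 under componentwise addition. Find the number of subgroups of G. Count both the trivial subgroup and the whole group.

8

|G| = 30, so by Lagrange every subgroup order divides 30. Divisors: 1, 2, 3, 5, 6, 10, 15, 30.
Subgroups by order — order 1: 1; order 2: 1; order 3: 1; order 5: 1; order 6: 1; order 10: 1; order 15: 1; order 30: 1.
Total: 1 + 1 + 1 + 1 + 1 + 1 + 1 + 1 = 8.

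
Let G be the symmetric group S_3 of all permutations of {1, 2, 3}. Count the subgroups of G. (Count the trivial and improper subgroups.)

6

|G| = 6, so by Lagrange every subgroup order divides 6. Divisors: 1, 2, 3, 6.
Subgroups by order — order 1: 1; order 2: 3; order 3: 1; order 6: 1.
Total: 1 + 3 + 1 + 1 = 6.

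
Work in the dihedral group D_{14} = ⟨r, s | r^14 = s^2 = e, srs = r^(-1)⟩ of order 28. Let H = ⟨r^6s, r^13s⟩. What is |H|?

4

|⟨r^6s⟩| = 2 and |⟨r^13s⟩| = 2, so |H| is a multiple of lcm(2, 2) = 2 and divides |G| = 28.
Closing under the operation: H = {e, r^7, r^6s, r^13s}, so |H| = 4.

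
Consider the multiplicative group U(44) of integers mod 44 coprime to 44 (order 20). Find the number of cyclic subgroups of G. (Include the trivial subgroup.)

A cyclic subgroup of order d is generated by each of its φ(d) elements of order d, so the cyclic subgroups of order d number (#elements of order d)/φ(d).
Cyclic subgroups by order — order 1: 1; order 2: 3; order 5: 1; order 10: 3.
Total: 8.

8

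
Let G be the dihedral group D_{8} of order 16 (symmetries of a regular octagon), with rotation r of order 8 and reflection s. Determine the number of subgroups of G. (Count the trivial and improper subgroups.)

19

|G| = 16, so by Lagrange every subgroup order divides 16. Divisors: 1, 2, 4, 8, 16.
Subgroups by order — order 1: 1; order 2: 9; order 4: 5; order 8: 3; order 16: 1.
Total: 1 + 9 + 5 + 3 + 1 = 19.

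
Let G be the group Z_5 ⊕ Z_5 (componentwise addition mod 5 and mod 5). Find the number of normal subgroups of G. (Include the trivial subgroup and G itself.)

G is abelian, so every subgroup is normal.
G has 8 subgroups in total, hence 8 normal subgroups.

8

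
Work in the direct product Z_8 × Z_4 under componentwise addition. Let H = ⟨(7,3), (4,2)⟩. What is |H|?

16

|⟨(7,3)⟩| = 8 and |⟨(4,2)⟩| = 2, so |H| is a multiple of lcm(8, 2) = 8 and divides |G| = 32.
Closing under the operation: H = {(0,0), (0,2), (1,1), (1,3), (2,0), (2,2), (3,1), (3,3), (4,0), (4,2), (5,1), (5,3), (6,0), (6,2), (7,1), (7,3)}, so |H| = 16.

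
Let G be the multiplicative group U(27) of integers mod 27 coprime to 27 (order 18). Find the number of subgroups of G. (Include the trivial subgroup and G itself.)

|G| = 18, so by Lagrange every subgroup order divides 18. Divisors: 1, 2, 3, 6, 9, 18.
Subgroups by order — order 1: 1; order 2: 1; order 3: 1; order 6: 1; order 9: 1; order 18: 1.
Total: 1 + 1 + 1 + 1 + 1 + 1 = 6.

6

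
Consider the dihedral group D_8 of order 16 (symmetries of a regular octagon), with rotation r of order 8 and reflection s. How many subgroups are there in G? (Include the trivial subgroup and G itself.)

|G| = 16, so by Lagrange every subgroup order divides 16. Divisors: 1, 2, 4, 8, 16.
Subgroups by order — order 1: 1; order 2: 9; order 4: 5; order 8: 3; order 16: 1.
Total: 1 + 9 + 5 + 3 + 1 = 19.

19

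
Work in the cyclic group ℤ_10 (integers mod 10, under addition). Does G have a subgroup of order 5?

Yes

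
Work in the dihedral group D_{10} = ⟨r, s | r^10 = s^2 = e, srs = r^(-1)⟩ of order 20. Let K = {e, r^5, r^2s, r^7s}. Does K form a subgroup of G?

|K| = 4 divides |G| = 20, consistent with Lagrange.
K contains the identity, every element's inverse is in K, and K is closed under ·: it is a subgroup.

Yes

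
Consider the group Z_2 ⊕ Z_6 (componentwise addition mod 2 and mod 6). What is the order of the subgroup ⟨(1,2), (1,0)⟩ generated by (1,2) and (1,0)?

6

|⟨(1,2)⟩| = 6 and |⟨(1,0)⟩| = 2, so |H| is a multiple of lcm(6, 2) = 6 and divides |G| = 12.
Closing under the operation: H = {(0,0), (0,2), (0,4), (1,0), (1,2), (1,4)}, so |H| = 6.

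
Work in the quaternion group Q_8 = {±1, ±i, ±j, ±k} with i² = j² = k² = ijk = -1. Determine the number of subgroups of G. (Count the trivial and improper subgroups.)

6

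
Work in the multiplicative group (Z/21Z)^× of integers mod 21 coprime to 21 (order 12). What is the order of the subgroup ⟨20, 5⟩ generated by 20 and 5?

|⟨20⟩| = 2 and |⟨5⟩| = 6, so |H| is a multiple of lcm(2, 6) = 6 and divides |G| = 12.
Closing under the operation: H = {1, 4, 5, 16, 17, 20}, so |H| = 6.

6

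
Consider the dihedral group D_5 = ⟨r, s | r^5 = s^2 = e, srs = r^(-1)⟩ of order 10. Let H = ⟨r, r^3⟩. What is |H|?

5

|⟨r⟩| = 5 and |⟨r^3⟩| = 5, so |H| is a multiple of lcm(5, 5) = 5 and divides |G| = 10.
Closing under the operation: H = {e, r, r^2, r^3, r^4}, so |H| = 5.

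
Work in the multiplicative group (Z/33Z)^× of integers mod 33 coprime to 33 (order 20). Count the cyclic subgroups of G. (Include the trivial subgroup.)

Each element a generates a cyclic subgroup ⟨a⟩; distinct elements may generate the same one (a cyclic group of order d has φ(d) generators).
Cyclic subgroups by order — order 1: 1; order 2: 3; order 5: 1; order 10: 3.
Total: 8.

8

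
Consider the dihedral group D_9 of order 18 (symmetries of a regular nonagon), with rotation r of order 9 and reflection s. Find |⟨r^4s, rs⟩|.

6

|⟨r^4s⟩| = 2 and |⟨rs⟩| = 2, so |H| is a multiple of lcm(2, 2) = 2 and divides |G| = 18.
Closing under the operation: H = {e, r^3, r^6, rs, r^4s, r^7s}, so |H| = 6.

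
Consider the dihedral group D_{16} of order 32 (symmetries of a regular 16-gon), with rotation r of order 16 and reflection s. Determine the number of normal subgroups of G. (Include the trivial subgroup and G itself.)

G has 36 subgroups. Checking conjugation-invariance by order — order 1: 1/1 normal; order 2: 1/17 normal; order 4: 1/9 normal; order 8: 1/5 normal; order 16: 3/3 normal; order 32: 1/1 normal.
Total normal subgroups: 8.

8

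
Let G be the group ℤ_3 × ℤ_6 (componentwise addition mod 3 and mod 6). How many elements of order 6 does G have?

An element (a,b) has order lcm(ord(a), ord(b)); count pairs with lcm equal to 6.
Enumerating gives 8 such elements.

8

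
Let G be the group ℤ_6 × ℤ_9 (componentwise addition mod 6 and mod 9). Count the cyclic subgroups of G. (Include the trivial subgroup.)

16

Group the elements of G by the cyclic subgroup they generate; each cyclic subgroup of order d accounts for φ(d) elements.
Cyclic subgroups by order — order 1: 1; order 2: 1; order 3: 4; order 6: 4; order 9: 3; order 18: 3.
Total: 16.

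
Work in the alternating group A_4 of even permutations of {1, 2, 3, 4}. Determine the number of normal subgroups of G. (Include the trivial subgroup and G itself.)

3

G has 10 subgroups. Checking conjugation-invariance by order — order 1: 1/1 normal; order 2: 0/3 normal; order 3: 0/4 normal; order 4: 1/1 normal; order 12: 1/1 normal.
Total normal subgroups: 3.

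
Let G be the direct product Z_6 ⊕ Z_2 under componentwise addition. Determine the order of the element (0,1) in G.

2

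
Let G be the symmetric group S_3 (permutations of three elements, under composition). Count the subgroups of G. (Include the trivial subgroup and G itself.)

|G| = 6, so by Lagrange every subgroup order divides 6. Divisors: 1, 2, 3, 6.
Subgroups by order — order 1: 1; order 2: 3; order 3: 1; order 6: 1.
Total: 1 + 3 + 1 + 1 = 6.

6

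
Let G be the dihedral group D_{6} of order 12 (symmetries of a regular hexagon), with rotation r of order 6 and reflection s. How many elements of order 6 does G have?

The elements of order 6 are: r, r^5.
That's 2.

2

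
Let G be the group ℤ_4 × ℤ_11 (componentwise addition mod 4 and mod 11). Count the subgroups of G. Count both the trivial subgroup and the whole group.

|G| = 44, so by Lagrange every subgroup order divides 44. Divisors: 1, 2, 4, 11, 22, 44.
Subgroups by order — order 1: 1; order 2: 1; order 4: 1; order 11: 1; order 22: 1; order 44: 1.
Total: 1 + 1 + 1 + 1 + 1 + 1 = 6.

6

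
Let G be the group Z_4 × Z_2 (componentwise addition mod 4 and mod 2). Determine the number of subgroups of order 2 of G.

3

|G| = 8 and 2 | 8, so subgroups of order 2 are possible by Lagrange.
The subgroups of order 2 are: {(0,0), (0,1)}; {(0,0), (2,0)}; {(0,0), (2,1)}.
So G has 3 subgroups of order 2.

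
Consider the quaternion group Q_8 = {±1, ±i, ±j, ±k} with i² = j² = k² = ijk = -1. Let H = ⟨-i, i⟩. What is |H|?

4

|⟨-i⟩| = 4 and |⟨i⟩| = 4, so |H| is a multiple of lcm(4, 4) = 4 and divides |G| = 8.
Closing under the operation: H = {1, -1, i, -i}, so |H| = 4.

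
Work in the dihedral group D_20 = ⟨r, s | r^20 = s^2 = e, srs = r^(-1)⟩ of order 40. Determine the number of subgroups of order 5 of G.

1

|G| = 40 and 5 | 40, so subgroups of order 5 are possible by Lagrange.
The subgroups of order 5 are: {e, r^4, r^8, r^12, r^16}.
So G has 1 subgroup of order 5.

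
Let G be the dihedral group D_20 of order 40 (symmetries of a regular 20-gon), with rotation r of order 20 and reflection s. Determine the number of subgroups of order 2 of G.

21

|G| = 40 and 2 | 40, so subgroups of order 2 are possible by Lagrange.
The subgroups of order 2 are: {e, r^10}; {e, r^10s}; {e, r^11s}; {e, r^12s}; … (21 in all).
So G has 21 subgroups of order 2.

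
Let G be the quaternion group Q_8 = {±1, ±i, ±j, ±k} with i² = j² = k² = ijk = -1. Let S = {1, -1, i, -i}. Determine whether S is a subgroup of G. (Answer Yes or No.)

Yes

|S| = 4 divides |G| = 8, consistent with Lagrange.
S contains the identity, every element's inverse is in S, and S is closed under ·: it is a subgroup.
In fact S = ⟨-i⟩.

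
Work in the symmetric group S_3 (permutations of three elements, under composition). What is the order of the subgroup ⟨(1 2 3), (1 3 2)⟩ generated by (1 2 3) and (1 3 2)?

|⟨(1 2 3)⟩| = 3 and |⟨(1 3 2)⟩| = 3, so |H| is a multiple of lcm(3, 3) = 3 and divides |G| = 6.
Closing under the operation: H = {e, (1 2 3), (1 3 2)}, so |H| = 3.

3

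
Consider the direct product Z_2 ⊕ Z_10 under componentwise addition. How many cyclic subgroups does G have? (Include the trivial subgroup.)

Each element a generates a cyclic subgroup ⟨a⟩; distinct elements may generate the same one (a cyclic group of order d has φ(d) generators).
Cyclic subgroups by order — order 1: 1; order 2: 3; order 5: 1; order 10: 3.
Total: 8.

8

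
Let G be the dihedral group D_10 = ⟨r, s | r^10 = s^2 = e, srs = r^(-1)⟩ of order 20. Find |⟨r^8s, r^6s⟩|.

|⟨r^8s⟩| = 2 and |⟨r^6s⟩| = 2, so |H| is a multiple of lcm(2, 2) = 2 and divides |G| = 20.
Closing under the operation: H = {e, r^2, r^4, r^6, r^8, s, r^2s, r^4s, r^6s, r^8s}, so |H| = 10.

10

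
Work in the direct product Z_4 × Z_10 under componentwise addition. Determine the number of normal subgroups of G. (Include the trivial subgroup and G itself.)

16

G is abelian, so every subgroup is normal.
G has 16 subgroups in total, hence 16 normal subgroups.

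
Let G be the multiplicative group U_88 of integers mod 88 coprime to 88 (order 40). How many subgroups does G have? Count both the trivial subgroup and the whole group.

|G| = 40, so by Lagrange every subgroup order divides 40. Divisors: 1, 2, 4, 5, 8, 10, 20, 40.
Subgroups by order — order 1: 1; order 2: 7; order 4: 7; order 5: 1; order 8: 1; order 10: 7; order 20: 7; order 40: 1.
Total: 1 + 7 + 7 + 1 + 1 + 7 + 7 + 1 = 32.

32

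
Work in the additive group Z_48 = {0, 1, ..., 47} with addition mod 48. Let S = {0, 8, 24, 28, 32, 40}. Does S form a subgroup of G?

32 ∈ S but its inverse 16 ∉ S, so S is not a subgroup.

No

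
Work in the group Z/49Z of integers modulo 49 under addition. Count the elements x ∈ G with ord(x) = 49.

42

In a cyclic group of order 49, the number of elements of order d (for d | 49) is φ(d).
φ(49) = 42.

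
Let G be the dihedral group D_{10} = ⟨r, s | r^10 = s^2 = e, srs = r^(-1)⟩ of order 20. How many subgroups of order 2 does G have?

11

|G| = 20 and 2 | 20, so subgroups of order 2 are possible by Lagrange.
The subgroups of order 2 are: {e, r^2s}; {e, r^3s}; {e, r^4s}; {e, r^5}; … (11 in all).
So G has 11 subgroups of order 2.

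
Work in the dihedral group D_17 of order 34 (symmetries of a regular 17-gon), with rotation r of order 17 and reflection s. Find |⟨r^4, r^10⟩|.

17

|⟨r^4⟩| = 17 and |⟨r^10⟩| = 17, so |H| is a multiple of lcm(17, 17) = 17 and divides |G| = 34.
Closing under the operation: H = {e, r, r^2, r^3, r^4, r^5, r^6, r^7, r^8, r^9, r^10, r^11, r^12, r^13, r^14, r^15, r^16}, so |H| = 17.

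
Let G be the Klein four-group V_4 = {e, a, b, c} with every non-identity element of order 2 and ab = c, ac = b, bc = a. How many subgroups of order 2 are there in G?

3

|G| = 4 and 2 | 4, so subgroups of order 2 are possible by Lagrange.
The subgroups of order 2 are: {e, a}; {e, b}; {e, c}.
So G has 3 subgroups of order 2.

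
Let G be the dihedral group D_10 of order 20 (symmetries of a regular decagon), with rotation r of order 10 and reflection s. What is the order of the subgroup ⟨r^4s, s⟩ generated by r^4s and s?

10

|⟨r^4s⟩| = 2 and |⟨s⟩| = 2, so |H| is a multiple of lcm(2, 2) = 2 and divides |G| = 20.
Closing under the operation: H = {e, r^2, r^4, r^6, r^8, s, r^2s, r^4s, r^6s, r^8s}, so |H| = 10.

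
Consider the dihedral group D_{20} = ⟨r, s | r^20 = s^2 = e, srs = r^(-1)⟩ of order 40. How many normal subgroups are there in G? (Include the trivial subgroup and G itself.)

9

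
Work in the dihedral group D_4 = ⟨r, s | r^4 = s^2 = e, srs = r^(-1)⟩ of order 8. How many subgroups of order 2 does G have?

|G| = 8 and 2 | 8, so subgroups of order 2 are possible by Lagrange.
The subgroups of order 2 are: {e, r^2}; {e, r^2s}; {e, r^3s}; {e, rs}; … (5 in all).
So G has 5 subgroups of order 2.

5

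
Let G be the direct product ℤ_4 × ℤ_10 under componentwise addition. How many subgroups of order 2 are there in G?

|G| = 40 and 2 | 40, so subgroups of order 2 are possible by Lagrange.
The subgroups of order 2 are: {(0,0), (0,5)}; {(0,0), (2,0)}; {(0,0), (2,5)}.
So G has 3 subgroups of order 2.

3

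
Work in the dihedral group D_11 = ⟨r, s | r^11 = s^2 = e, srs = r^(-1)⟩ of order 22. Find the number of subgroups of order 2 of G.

11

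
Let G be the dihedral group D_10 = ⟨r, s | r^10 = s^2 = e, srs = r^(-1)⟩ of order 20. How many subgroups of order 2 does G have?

|G| = 20 and 2 | 20, so subgroups of order 2 are possible by Lagrange.
The subgroups of order 2 are: {e, r^2s}; {e, r^3s}; {e, r^4s}; {e, r^5}; … (11 in all).
So G has 11 subgroups of order 2.

11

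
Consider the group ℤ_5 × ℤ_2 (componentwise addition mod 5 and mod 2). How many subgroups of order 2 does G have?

|G| = 10 and 2 | 10, so subgroups of order 2 are possible by Lagrange.
The subgroups of order 2 are: {(0,0), (0,1)}.
So G has 1 subgroup of order 2.

1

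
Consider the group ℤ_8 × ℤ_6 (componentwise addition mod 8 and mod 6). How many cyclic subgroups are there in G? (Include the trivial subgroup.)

A cyclic subgroup of order d is generated by each of its φ(d) elements of order d, so the cyclic subgroups of order d number (#elements of order d)/φ(d).
Cyclic subgroups by order — order 1: 1; order 2: 3; order 3: 1; order 4: 2; order 6: 3; order 8: 2; order 12: 2; order 24: 2.
Total: 16.

16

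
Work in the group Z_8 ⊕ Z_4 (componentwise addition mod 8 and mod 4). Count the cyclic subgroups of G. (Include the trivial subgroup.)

Each element a generates a cyclic subgroup ⟨a⟩; distinct elements may generate the same one (a cyclic group of order d has φ(d) generators).
Cyclic subgroups by order — order 1: 1; order 2: 3; order 4: 6; order 8: 4.
Total: 14.

14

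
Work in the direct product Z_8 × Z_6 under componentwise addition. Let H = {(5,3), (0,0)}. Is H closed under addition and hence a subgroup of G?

No

(5,3) ∈ H but its inverse (3,3) ∉ H, so H is not a subgroup.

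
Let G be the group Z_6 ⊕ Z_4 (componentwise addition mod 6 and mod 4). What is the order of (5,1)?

12

The order of (5,1) in Z_6 × Z_4 is lcm(ord(5) in Z_6, ord(1) in Z_4).
ord(5) = 6 and ord(1) = 4, so |⟨(5,1)⟩| = lcm(6, 4) = 12.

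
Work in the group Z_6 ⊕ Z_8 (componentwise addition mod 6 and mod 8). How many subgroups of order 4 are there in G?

3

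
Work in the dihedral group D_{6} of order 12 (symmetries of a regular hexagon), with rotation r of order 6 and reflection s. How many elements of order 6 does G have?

2

The elements of order 6 are: r, r^5.
That's 2.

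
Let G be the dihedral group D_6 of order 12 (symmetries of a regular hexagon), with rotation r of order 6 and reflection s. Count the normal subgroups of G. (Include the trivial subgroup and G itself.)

7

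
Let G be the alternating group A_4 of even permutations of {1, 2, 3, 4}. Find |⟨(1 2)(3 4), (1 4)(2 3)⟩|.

|⟨(1 2)(3 4)⟩| = 2 and |⟨(1 4)(2 3)⟩| = 2, so |H| is a multiple of lcm(2, 2) = 2 and divides |G| = 12.
Closing under the operation: H = {e, (1 2)(3 4), (1 3)(2 4), (1 4)(2 3)}, so |H| = 4.

4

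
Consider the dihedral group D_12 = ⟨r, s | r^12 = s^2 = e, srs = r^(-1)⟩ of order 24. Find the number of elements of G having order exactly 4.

The elements of order 4 are: r^3, r^9.
That's 2.

2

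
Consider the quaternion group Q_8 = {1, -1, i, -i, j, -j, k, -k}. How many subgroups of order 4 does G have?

3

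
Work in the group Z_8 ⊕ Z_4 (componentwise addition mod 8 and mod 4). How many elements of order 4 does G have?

An element (a,b) has order lcm(ord(a), ord(b)); count pairs with lcm equal to 4.
Enumerating gives 12 such elements.

12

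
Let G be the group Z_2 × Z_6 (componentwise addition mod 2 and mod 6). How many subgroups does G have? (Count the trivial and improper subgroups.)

10

|G| = 12, so by Lagrange every subgroup order divides 12. Divisors: 1, 2, 3, 4, 6, 12.
Subgroups by order — order 1: 1; order 2: 3; order 3: 1; order 4: 1; order 6: 3; order 12: 1.
Total: 1 + 3 + 1 + 1 + 3 + 1 = 10.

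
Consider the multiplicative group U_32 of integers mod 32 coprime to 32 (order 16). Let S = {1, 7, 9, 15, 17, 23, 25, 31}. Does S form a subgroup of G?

Yes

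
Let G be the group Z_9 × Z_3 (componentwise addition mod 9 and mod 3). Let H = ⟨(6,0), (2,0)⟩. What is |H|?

|⟨(6,0)⟩| = 3 and |⟨(2,0)⟩| = 9, so |H| is a multiple of lcm(3, 9) = 9 and divides |G| = 27.
Closing under the operation: H = {(0,0), (1,0), (2,0), (3,0), (4,0), (5,0), (6,0), (7,0), (8,0)}, so |H| = 9.

9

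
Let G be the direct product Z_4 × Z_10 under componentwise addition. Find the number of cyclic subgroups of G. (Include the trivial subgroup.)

12

A cyclic subgroup of order d is generated by each of its φ(d) elements of order d, so the cyclic subgroups of order d number (#elements of order d)/φ(d).
Cyclic subgroups by order — order 1: 1; order 2: 3; order 4: 2; order 5: 1; order 10: 3; order 20: 2.
Total: 12.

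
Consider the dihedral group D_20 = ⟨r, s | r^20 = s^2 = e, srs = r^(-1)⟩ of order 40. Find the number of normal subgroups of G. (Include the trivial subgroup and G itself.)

G has 48 subgroups. Checking conjugation-invariance by order — order 1: 1/1 normal; order 2: 1/21 normal; order 4: 1/11 normal; order 5: 1/1 normal; order 8: 0/5 normal; order 10: 1/5 normal; order 20: 3/3 normal; order 40: 1/1 normal.
Total normal subgroups: 9.

9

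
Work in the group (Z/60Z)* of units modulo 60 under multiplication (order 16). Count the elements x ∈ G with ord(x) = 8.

0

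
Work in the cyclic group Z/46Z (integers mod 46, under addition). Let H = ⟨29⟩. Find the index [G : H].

|⟨29⟩| = 46 and |G| = 46.
By Lagrange, [G : H] = |G|/|H| = 46/46 = 1.

1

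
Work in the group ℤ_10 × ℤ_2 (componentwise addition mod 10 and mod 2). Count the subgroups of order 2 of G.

3

|G| = 20 and 2 | 20, so subgroups of order 2 are possible by Lagrange.
The subgroups of order 2 are: {(0,0), (0,1)}; {(0,0), (5,0)}; {(0,0), (5,1)}.
So G has 3 subgroups of order 2.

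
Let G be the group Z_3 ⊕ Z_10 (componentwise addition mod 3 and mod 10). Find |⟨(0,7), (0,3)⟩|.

10

|⟨(0,7)⟩| = 10 and |⟨(0,3)⟩| = 10, so |H| is a multiple of lcm(10, 10) = 10 and divides |G| = 30.
Closing under the operation: H = {(0,0), (0,1), (0,2), (0,3), (0,4), (0,5), (0,6), (0,7), (0,8), (0,9)}, so |H| = 10.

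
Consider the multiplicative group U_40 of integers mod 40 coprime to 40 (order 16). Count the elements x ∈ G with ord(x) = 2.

7

The elements of order 2 are: 9, 11, 19, 21, 29, 31, 39.
That's 7.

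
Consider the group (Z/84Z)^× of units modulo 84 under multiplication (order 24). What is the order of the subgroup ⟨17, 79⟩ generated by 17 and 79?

12

|⟨17⟩| = 6 and |⟨79⟩| = 6, so |H| is a multiple of lcm(6, 6) = 6 and divides |G| = 24.
Closing under the operation: H = {1, 5, 17, 25, 37, 41, 43, 47, 59, 67, 79, 83}, so |H| = 12.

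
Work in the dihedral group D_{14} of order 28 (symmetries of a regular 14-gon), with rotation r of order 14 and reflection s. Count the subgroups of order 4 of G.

|G| = 28 and 4 | 28, so subgroups of order 4 are possible by Lagrange.
The subgroups of order 4 are: {e, r^7, r^3s, r^10s}; {e, r^7, r^4s, r^11s}; {e, r^7, r^5s, r^12s}; {e, r^7, r^6s, r^13s}; … (7 in all).
So G has 7 subgroups of order 4.

7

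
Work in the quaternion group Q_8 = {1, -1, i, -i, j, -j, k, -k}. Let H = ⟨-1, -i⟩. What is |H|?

|⟨-1⟩| = 2 and |⟨-i⟩| = 4, so |H| is a multiple of lcm(2, 4) = 4 and divides |G| = 8.
Closing under the operation: H = {1, -1, i, -i}, so |H| = 4.

4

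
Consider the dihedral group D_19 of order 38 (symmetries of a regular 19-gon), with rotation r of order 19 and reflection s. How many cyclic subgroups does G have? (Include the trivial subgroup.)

21

Each element a generates a cyclic subgroup ⟨a⟩; distinct elements may generate the same one (a cyclic group of order d has φ(d) generators).
Cyclic subgroups by order — order 1: 1; order 2: 19; order 19: 1.
Total: 21.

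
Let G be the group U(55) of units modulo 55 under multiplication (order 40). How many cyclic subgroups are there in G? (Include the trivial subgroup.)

12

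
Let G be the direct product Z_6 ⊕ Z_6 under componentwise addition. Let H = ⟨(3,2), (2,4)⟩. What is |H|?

|⟨(3,2)⟩| = 6 and |⟨(2,4)⟩| = 3, so |H| is a multiple of lcm(6, 3) = 6 and divides |G| = 36.
Closing under the operation: H = {(0,0), (0,2), (0,4), (1,0), (1,2), (1,4), (2,0), (2,2), (2,4), (3,0), (3,2), (3,4), (4,0), (4,2), (4,4), (5,0), (5,2), (5,4)}, so |H| = 18.

18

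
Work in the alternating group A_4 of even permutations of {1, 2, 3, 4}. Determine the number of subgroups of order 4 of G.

1

|G| = 12 and 4 | 12, so subgroups of order 4 are possible by Lagrange.
The subgroups of order 4 are: {e, (1 2)(3 4), (1 3)(2 4), (1 4)(2 3)}.
So G has 1 subgroup of order 4.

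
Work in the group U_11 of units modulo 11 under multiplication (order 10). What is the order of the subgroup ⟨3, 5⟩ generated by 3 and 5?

|⟨3⟩| = 5 and |⟨5⟩| = 5, so |H| is a multiple of lcm(5, 5) = 5 and divides |G| = 10.
Closing under the operation: H = {1, 3, 4, 5, 9}, so |H| = 5.

5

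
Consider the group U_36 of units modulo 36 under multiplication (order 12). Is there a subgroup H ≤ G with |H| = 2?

2 | 12. A subgroup of order 2 is {1, 17}.

Yes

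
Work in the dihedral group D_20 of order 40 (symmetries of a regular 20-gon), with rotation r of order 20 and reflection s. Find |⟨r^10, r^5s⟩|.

|⟨r^10⟩| = 2 and |⟨r^5s⟩| = 2, so |H| is a multiple of lcm(2, 2) = 2 and divides |G| = 40.
Closing under the operation: H = {e, r^10, r^5s, r^15s}, so |H| = 4.

4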